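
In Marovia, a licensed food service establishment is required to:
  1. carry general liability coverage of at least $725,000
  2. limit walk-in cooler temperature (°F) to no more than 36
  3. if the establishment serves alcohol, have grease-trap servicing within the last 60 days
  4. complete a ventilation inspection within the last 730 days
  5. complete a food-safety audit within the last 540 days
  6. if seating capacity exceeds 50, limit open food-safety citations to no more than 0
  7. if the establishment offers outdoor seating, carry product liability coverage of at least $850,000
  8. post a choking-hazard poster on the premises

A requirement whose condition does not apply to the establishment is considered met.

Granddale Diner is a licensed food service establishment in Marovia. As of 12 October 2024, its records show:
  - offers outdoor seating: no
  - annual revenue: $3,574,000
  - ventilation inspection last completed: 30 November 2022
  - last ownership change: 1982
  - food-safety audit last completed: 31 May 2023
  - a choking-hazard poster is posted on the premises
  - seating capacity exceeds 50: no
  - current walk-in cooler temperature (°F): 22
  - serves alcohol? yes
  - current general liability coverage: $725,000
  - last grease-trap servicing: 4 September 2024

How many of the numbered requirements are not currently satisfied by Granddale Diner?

1. general liability coverage $725,000 ≥ $725,000 → met
2. walk-in cooler temperature (°F) 22 ≤ 36 → met
3. condition 'serves alcohol' holds; grease-trap servicing 38 days ago vs limit 60 → met
4. ventilation inspection 682 days ago vs limit 730 → met
5. food-safety audit 500 days ago vs limit 540 → met
6. condition 'seating capacity exceeds 50' does not hold → requirement n/a → met
7. condition 'offers outdoor seating' does not hold → requirement n/a → met
8. choking-hazard poster present → met
Not met: 0 of 8

0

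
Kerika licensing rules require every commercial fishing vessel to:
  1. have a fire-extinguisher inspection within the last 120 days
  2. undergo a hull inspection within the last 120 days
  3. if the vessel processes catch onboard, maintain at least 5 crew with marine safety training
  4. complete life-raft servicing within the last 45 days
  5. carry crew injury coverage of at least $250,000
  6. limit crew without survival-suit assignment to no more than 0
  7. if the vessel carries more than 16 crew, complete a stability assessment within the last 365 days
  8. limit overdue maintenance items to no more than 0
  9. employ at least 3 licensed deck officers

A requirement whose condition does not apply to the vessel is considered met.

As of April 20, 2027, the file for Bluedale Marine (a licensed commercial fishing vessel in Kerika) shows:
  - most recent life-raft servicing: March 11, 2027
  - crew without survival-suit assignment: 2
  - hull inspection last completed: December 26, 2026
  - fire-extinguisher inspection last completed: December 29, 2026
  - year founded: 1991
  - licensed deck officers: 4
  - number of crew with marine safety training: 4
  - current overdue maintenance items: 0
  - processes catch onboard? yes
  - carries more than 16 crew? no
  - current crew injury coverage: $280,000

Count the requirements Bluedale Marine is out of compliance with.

1. fire-extinguisher inspection 112 days ago vs limit 120 → met
2. hull inspection 115 days ago vs limit 120 → met
3. condition 'processes catch onboard' holds; crew with marine safety training 4 < 5 → not met
4. life-raft servicing 40 days ago vs limit 45 → met
5. crew injury coverage $280,000 ≥ $250,000 → met
6. crew without survival-suit assignment 2 > 0 → not met
7. condition 'carries more than 16 crew' does not hold → requirement n/a → met
8. overdue maintenance items 0 ≤ 0 → met
9. licensed deck officers 4 ≥ 3 → met
Not met: 2 of 9

2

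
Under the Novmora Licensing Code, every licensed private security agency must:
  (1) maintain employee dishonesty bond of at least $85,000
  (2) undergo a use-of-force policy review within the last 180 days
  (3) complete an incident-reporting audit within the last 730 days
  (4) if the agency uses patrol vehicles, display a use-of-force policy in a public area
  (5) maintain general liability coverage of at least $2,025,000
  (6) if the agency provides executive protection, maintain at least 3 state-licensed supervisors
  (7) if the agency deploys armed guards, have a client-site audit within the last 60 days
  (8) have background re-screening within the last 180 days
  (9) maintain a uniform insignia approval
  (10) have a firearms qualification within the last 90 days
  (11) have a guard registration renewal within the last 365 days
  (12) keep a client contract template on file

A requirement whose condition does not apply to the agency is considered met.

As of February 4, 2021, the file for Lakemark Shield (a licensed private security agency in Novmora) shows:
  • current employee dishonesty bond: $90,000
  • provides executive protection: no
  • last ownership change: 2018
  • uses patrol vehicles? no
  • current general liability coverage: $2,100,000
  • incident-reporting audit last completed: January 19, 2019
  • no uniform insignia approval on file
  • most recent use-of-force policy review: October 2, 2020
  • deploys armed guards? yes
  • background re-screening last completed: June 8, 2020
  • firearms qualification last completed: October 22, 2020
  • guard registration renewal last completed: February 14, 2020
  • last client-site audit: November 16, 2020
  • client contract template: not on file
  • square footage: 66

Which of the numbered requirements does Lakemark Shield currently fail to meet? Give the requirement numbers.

1. employee dishonesty bond $90,000 ≥ $85,000 → met
2. use-of-force policy review 125 days ago vs limit 180 → met
3. incident-reporting audit 747 days ago vs limit 730 → not met
4. condition 'uses patrol vehicles' does not hold → requirement n/a → met
5. general liability coverage $2,100,000 ≥ $2,025,000 → met
6. condition 'provides executive protection' does not hold → requirement n/a → met
7. condition 'deploys armed guards' holds; client-site audit 80 days ago vs limit 60 → not met
8. background re-screening 241 days ago vs limit 180 → not met
9. uniform insignia approval absent → not met
10. firearms qualification 105 days ago vs limit 90 → not met
11. guard registration renewal 356 days ago vs limit 365 → met
12. client contract template absent → not met
Not met: 3, 7, 8, 9, 10, 12

3, 7, 8, 9, 10, 12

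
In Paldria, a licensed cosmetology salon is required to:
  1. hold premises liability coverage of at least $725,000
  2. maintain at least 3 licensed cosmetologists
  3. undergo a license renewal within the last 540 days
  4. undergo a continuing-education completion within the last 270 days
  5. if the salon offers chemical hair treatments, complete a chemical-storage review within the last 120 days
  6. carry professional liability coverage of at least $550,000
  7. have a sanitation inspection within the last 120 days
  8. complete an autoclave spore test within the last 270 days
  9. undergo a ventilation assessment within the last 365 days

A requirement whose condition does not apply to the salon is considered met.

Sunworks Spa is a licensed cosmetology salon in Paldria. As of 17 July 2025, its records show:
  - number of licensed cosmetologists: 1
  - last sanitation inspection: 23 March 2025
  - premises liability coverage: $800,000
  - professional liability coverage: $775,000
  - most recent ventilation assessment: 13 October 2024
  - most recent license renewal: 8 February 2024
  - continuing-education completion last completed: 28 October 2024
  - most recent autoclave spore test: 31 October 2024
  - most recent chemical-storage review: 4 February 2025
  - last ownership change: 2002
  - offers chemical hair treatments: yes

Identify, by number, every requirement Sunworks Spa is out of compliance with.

2, 5

1. premises liability coverage $800,000 ≥ $725,000 → met
2. licensed cosmetologists 1 < 3 → not met
3. license renewal 525 days ago vs limit 540 → met
4. continuing-education completion 262 days ago vs limit 270 → met
5. condition 'offers chemical hair treatments' holds; chemical-storage review 163 days ago vs limit 120 → not met
6. professional liability coverage $775,000 ≥ $550,000 → met
7. sanitation inspection 116 days ago vs limit 120 → met
8. autoclave spore test 259 days ago vs limit 270 → met
9. ventilation assessment 277 days ago vs limit 365 → met
Not met: 2, 5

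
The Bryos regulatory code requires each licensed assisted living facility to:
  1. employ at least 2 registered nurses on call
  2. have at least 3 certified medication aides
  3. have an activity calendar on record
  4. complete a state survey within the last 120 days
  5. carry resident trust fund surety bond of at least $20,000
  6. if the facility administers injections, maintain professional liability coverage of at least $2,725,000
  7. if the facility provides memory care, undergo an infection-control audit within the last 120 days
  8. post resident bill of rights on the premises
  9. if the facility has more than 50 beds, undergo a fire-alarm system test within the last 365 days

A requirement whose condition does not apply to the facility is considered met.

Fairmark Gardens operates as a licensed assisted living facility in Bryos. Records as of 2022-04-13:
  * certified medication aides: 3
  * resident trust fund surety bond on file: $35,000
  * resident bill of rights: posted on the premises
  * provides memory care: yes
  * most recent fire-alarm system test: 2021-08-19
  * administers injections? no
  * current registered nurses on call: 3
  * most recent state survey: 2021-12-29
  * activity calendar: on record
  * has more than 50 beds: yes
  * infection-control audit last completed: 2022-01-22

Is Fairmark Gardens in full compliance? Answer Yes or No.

Yes

1. registered nurses on call 3 ≥ 2 → met
2. certified medication aides 3 ≥ 3 → met
3. activity calendar present → met
4. state survey 105 days ago vs limit 120 → met
5. resident trust fund surety bond $35,000 ≥ $20,000 → met
6. condition 'administers injections' does not hold → requirement n/a → met
7. condition 'provides memory care' holds; infection-control audit 81 days ago vs limit 120 → met
8. resident bill of rights present → met
9. condition 'has more than 50 beds' holds; fire-alarm system test 237 days ago vs limit 365 → met
All met.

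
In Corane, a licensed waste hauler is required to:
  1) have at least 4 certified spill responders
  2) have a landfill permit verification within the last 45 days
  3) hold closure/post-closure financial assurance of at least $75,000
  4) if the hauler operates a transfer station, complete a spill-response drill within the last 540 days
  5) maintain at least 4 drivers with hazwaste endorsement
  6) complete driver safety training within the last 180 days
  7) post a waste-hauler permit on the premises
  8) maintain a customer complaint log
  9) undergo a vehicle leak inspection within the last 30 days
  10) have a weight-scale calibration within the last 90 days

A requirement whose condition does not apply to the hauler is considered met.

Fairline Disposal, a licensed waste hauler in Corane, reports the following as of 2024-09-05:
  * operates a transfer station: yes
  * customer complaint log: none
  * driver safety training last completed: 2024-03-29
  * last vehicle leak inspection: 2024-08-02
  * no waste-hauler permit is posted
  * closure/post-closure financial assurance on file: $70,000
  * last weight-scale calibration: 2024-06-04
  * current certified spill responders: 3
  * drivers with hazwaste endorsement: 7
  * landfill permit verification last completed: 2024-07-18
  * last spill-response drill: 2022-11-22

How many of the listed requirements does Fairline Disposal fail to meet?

8

1. certified spill responders 3 < 4 → not met
2. landfill permit verification 49 days ago vs limit 45 → not met
3. closure/post-closure financial assurance $70,000 < $75,000 → not met
4. condition 'operates a transfer station' holds; spill-response drill 653 days ago vs limit 540 → not met
5. drivers with hazwaste endorsement 7 ≥ 4 → met
6. driver safety training 160 days ago vs limit 180 → met
7. waste-hauler permit absent → not met
8. customer complaint log absent → not met
9. vehicle leak inspection 34 days ago vs limit 30 → not met
10. weight-scale calibration 93 days ago vs limit 90 → not met
Not met: 8 of 10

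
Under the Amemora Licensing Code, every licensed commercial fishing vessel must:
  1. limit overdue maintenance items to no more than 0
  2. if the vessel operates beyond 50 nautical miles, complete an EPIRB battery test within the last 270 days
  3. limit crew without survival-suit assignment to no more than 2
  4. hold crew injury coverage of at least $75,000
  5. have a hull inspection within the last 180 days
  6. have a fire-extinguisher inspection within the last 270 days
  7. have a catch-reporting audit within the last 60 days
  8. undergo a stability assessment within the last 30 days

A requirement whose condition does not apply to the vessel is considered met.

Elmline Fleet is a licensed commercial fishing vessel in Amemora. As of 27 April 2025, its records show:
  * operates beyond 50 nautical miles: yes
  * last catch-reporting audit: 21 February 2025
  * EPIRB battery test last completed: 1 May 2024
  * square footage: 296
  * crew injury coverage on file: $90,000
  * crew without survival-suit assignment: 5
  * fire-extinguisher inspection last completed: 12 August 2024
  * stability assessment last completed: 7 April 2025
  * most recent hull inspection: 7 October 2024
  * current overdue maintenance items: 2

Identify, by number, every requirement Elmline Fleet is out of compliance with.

1. overdue maintenance items 2 > 0 → not met
2. condition 'operates beyond 50 nautical miles' holds; EPIRB battery test 361 days ago vs limit 270 → not met
3. crew without survival-suit assignment 5 > 2 → not met
4. crew injury coverage $90,000 ≥ $75,000 → met
5. hull inspection 202 days ago vs limit 180 → not met
6. fire-extinguisher inspection 258 days ago vs limit 270 → met
7. catch-reporting audit 65 days ago vs limit 60 → not met
8. stability assessment 20 days ago vs limit 30 → met
Not met: 1, 2, 3, 5, 7

1, 2, 3, 5, 7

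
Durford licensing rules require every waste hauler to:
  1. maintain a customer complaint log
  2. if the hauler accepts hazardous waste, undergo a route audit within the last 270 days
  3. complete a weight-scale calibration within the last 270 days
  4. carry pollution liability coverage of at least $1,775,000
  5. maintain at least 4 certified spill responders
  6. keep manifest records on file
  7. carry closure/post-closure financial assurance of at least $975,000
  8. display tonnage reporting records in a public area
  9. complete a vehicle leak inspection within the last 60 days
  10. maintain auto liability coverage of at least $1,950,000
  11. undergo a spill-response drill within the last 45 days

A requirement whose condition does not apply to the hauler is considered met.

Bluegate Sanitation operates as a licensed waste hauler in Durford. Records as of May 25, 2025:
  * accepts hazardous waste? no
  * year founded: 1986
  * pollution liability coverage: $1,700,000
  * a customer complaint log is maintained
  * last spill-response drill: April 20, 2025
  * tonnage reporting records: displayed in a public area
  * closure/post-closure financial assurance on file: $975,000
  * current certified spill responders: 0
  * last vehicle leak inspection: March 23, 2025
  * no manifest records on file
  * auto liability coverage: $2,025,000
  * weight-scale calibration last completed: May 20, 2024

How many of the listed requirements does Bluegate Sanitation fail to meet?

5

1. customer complaint log present → met
2. condition 'accepts hazardous waste' does not hold → requirement n/a → met
3. weight-scale calibration 370 days ago vs limit 270 → not met
4. pollution liability coverage $1,700,000 < $1,775,000 → not met
5. certified spill responders 0 < 4 → not met
6. manifest records absent → not met
7. closure/post-closure financial assurance $975,000 ≥ $975,000 → met
8. tonnage reporting records present → met
9. vehicle leak inspection 63 days ago vs limit 60 → not met
10. auto liability coverage $2,025,000 ≥ $1,950,000 → met
11. spill-response drill 35 days ago vs limit 45 → met
Not met: 5 of 11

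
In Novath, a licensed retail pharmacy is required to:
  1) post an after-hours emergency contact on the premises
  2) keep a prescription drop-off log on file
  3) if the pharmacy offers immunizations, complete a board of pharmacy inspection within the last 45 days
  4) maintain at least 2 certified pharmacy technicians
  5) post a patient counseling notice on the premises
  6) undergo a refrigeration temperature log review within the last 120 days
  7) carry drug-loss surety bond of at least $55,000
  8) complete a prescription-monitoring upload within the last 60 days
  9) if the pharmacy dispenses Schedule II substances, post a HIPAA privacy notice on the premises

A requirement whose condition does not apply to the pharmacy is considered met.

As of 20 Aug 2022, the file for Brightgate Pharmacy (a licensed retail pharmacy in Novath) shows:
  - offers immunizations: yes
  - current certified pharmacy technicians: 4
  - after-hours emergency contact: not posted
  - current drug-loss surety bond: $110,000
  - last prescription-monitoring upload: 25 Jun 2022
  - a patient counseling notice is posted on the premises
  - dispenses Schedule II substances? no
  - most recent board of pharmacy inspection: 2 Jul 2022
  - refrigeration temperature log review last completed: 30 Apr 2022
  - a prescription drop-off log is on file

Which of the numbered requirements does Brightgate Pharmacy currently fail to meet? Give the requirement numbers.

1, 3

1. after-hours emergency contact absent → not met
2. prescription drop-off log present → met
3. condition 'offers immunizations' holds; board of pharmacy inspection 49 days ago vs limit 45 → not met
4. certified pharmacy technicians 4 ≥ 2 → met
5. patient counseling notice present → met
6. refrigeration temperature log review 112 days ago vs limit 120 → met
7. drug-loss surety bond $110,000 ≥ $55,000 → met
8. prescription-monitoring upload 56 days ago vs limit 60 → met
9. condition 'dispenses Schedule II substances' does not hold → requirement n/a → met
Not met: 1, 3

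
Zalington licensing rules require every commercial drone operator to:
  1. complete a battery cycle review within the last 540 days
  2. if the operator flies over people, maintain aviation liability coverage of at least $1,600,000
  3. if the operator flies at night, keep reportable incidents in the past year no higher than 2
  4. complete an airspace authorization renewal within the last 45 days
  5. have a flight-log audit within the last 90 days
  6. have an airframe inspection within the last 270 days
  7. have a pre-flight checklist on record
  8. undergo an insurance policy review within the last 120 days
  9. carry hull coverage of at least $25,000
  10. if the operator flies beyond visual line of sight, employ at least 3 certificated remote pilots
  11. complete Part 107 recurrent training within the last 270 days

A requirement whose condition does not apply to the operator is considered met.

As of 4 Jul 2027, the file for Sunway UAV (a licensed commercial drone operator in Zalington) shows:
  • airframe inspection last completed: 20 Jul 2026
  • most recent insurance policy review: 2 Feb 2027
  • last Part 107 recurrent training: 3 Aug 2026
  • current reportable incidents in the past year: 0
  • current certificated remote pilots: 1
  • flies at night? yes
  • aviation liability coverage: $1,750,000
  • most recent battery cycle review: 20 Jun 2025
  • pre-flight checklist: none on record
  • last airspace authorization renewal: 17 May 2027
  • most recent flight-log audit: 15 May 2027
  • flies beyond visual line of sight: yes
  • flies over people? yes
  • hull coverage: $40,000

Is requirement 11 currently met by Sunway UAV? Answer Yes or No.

11. Part 107 recurrent training 335 days ago vs limit 270 → not met

No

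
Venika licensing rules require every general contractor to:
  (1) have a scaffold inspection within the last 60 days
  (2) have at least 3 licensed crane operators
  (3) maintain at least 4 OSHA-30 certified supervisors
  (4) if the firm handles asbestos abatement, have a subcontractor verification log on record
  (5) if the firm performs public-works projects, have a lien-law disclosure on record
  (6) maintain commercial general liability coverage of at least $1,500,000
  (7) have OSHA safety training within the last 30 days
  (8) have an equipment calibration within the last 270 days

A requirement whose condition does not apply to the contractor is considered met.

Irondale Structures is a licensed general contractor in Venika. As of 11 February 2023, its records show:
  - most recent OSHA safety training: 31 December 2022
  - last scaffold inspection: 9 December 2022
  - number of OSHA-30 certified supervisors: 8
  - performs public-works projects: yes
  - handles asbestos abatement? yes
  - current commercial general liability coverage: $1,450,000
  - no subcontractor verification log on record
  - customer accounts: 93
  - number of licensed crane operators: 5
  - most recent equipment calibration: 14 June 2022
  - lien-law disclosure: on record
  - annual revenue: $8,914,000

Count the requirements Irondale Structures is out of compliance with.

1. scaffold inspection 64 days ago vs limit 60 → not met
2. licensed crane operators 5 ≥ 3 → met
3. OSHA-30 certified supervisors 8 ≥ 4 → met
4. condition 'handles asbestos abatement' holds; subcontractor verification log absent → not met
5. condition 'performs public-works projects' holds; lien-law disclosure present → met
6. commercial general liability coverage $1,450,000 < $1,500,000 → not met
7. OSHA safety training 42 days ago vs limit 30 → not met
8. equipment calibration 242 days ago vs limit 270 → met
Not met: 4 of 8

4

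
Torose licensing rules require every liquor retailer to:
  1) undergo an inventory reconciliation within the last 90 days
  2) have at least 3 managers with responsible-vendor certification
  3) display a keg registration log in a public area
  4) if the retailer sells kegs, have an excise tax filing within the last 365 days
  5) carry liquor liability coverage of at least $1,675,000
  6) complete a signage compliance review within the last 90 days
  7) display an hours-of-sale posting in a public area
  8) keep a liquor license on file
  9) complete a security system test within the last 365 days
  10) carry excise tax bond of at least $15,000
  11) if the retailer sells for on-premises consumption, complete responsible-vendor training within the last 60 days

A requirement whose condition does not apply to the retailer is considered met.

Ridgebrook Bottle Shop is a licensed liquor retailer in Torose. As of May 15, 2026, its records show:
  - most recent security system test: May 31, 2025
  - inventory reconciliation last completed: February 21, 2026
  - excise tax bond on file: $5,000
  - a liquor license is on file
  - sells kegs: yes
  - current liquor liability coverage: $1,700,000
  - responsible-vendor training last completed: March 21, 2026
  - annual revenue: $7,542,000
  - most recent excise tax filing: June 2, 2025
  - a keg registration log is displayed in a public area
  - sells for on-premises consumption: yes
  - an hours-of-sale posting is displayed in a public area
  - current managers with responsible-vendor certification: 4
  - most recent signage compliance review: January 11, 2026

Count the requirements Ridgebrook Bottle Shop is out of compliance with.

2

1. inventory reconciliation 83 days ago vs limit 90 → met
2. managers with responsible-vendor certification 4 ≥ 3 → met
3. keg registration log present → met
4. condition 'sells kegs' holds; excise tax filing 347 days ago vs limit 365 → met
5. liquor liability coverage $1,700,000 ≥ $1,675,000 → met
6. signage compliance review 124 days ago vs limit 90 → not met
7. hours-of-sale posting present → met
8. liquor license present → met
9. security system test 349 days ago vs limit 365 → met
10. excise tax bond $5,000 < $15,000 → not met
11. condition 'sells for on-premises consumption' holds; responsible-vendor training 55 days ago vs limit 60 → met
Not met: 2 of 11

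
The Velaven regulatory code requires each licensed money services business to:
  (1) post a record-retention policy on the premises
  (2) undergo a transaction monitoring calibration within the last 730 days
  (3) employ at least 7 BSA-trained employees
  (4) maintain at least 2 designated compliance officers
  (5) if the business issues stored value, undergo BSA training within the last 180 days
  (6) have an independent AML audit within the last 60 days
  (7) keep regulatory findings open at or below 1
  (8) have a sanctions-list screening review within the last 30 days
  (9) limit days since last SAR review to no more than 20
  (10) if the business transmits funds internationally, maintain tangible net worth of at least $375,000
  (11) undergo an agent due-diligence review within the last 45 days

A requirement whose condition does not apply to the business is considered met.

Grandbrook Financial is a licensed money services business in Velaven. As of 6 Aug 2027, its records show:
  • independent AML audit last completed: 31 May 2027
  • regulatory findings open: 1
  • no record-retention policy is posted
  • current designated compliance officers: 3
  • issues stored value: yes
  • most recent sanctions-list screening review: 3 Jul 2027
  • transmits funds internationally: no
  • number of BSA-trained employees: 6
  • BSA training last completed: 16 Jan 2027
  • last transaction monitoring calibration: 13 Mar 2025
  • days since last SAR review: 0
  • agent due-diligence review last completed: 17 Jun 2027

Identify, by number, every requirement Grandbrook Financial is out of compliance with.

1, 2, 3, 5, 6, 8, 11

1. record-retention policy absent → not met
2. transaction monitoring calibration 876 days ago vs limit 730 → not met
3. BSA-trained employees 6 < 7 → not met
4. designated compliance officers 3 ≥ 2 → met
5. condition 'issues stored value' holds; BSA training 202 days ago vs limit 180 → not met
6. independent AML audit 67 days ago vs limit 60 → not met
7. regulatory findings open 1 ≤ 1 → met
8. sanctions-list screening review 34 days ago vs limit 30 → not met
9. days since last SAR review 0 ≤ 20 → met
10. condition 'transmits funds internationally' does not hold → requirement n/a → met
11. agent due-diligence review 50 days ago vs limit 45 → not met
Not met: 1, 2, 3, 5, 6, 8, 11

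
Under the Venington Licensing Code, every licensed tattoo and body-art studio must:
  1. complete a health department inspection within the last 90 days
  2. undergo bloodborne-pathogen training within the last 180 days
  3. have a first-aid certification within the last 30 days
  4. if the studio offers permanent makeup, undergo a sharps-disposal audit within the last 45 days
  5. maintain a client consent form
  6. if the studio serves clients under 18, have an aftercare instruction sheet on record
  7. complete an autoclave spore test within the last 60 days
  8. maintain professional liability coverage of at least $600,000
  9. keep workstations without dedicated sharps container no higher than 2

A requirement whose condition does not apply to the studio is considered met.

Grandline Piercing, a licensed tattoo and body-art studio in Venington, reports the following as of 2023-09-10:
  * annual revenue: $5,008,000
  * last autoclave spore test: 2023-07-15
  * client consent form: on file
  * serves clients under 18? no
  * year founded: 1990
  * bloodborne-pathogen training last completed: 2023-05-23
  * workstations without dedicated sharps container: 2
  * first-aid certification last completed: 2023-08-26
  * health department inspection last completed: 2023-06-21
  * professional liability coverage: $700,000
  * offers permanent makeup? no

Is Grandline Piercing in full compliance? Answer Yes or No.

Yes

1. health department inspection 81 days ago vs limit 90 → met
2. bloodborne-pathogen training 110 days ago vs limit 180 → met
3. first-aid certification 15 days ago vs limit 30 → met
4. condition 'offers permanent makeup' does not hold → requirement n/a → met
5. client consent form present → met
6. condition 'serves clients under 18' does not hold → requirement n/a → met
7. autoclave spore test 57 days ago vs limit 60 → met
8. professional liability coverage $700,000 ≥ $600,000 → met
9. workstations without dedicated sharps container 2 ≤ 2 → met
All met.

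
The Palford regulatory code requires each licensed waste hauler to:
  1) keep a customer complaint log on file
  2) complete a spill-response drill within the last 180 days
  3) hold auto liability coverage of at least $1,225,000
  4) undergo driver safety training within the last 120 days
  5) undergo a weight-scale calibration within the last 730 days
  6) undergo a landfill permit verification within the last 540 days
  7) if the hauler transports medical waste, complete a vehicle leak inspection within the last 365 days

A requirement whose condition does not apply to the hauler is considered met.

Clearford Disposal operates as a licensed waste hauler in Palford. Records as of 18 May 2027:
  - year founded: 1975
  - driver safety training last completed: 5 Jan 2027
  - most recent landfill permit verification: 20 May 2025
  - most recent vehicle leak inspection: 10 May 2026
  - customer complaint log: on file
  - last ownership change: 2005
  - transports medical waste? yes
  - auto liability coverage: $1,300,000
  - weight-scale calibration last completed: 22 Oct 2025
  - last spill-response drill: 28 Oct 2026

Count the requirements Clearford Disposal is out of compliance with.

4

1. customer complaint log present → met
2. spill-response drill 202 days ago vs limit 180 → not met
3. auto liability coverage $1,300,000 ≥ $1,225,000 → met
4. driver safety training 133 days ago vs limit 120 → not met
5. weight-scale calibration 573 days ago vs limit 730 → met
6. landfill permit verification 728 days ago vs limit 540 → not met
7. condition 'transports medical waste' holds; vehicle leak inspection 373 days ago vs limit 365 → not met
Not met: 4 of 7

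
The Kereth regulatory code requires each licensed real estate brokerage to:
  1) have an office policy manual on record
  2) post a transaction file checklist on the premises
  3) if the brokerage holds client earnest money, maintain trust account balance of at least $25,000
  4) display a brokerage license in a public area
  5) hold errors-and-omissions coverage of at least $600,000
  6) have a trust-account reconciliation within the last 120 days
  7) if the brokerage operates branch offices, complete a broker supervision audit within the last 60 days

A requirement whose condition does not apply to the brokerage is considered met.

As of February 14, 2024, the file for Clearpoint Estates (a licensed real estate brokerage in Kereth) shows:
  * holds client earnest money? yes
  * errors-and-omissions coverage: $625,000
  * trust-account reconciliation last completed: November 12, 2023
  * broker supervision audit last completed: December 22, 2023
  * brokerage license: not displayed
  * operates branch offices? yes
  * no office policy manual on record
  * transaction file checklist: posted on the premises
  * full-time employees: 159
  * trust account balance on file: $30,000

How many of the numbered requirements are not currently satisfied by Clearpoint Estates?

2

1. office policy manual absent → not met
2. transaction file checklist present → met
3. condition 'holds client earnest money' holds; trust account balance $30,000 ≥ $25,000 → met
4. brokerage license absent → not met
5. errors-and-omissions coverage $625,000 ≥ $600,000 → met
6. trust-account reconciliation 94 days ago vs limit 120 → met
7. condition 'operates branch offices' holds; broker supervision audit 54 days ago vs limit 60 → met
Not met: 2 of 7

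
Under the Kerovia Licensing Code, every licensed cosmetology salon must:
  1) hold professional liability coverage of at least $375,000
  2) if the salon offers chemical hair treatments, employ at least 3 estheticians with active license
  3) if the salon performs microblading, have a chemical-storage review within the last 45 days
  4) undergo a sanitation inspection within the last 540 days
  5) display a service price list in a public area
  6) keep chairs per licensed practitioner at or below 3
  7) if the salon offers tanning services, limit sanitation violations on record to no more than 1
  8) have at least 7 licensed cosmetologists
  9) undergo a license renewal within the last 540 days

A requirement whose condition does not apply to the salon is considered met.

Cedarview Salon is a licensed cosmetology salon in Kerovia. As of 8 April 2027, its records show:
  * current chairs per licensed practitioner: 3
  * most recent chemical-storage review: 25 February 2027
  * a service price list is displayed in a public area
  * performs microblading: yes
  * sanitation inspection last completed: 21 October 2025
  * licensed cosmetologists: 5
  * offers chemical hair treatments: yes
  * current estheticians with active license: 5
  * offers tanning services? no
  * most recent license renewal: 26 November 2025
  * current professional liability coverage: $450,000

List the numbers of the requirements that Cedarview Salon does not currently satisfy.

1. professional liability coverage $450,000 ≥ $375,000 → met
2. condition 'offers chemical hair treatments' holds; estheticians with active license 5 ≥ 3 → met
3. condition 'performs microblading' holds; chemical-storage review 42 days ago vs limit 45 → met
4. sanitation inspection 534 days ago vs limit 540 → met
5. service price list present → met
6. chairs per licensed practitioner 3 ≤ 3 → met
7. condition 'offers tanning services' does not hold → requirement n/a → met
8. licensed cosmetologists 5 < 7 → not met
9. license renewal 498 days ago vs limit 540 → met
Not met: 8

8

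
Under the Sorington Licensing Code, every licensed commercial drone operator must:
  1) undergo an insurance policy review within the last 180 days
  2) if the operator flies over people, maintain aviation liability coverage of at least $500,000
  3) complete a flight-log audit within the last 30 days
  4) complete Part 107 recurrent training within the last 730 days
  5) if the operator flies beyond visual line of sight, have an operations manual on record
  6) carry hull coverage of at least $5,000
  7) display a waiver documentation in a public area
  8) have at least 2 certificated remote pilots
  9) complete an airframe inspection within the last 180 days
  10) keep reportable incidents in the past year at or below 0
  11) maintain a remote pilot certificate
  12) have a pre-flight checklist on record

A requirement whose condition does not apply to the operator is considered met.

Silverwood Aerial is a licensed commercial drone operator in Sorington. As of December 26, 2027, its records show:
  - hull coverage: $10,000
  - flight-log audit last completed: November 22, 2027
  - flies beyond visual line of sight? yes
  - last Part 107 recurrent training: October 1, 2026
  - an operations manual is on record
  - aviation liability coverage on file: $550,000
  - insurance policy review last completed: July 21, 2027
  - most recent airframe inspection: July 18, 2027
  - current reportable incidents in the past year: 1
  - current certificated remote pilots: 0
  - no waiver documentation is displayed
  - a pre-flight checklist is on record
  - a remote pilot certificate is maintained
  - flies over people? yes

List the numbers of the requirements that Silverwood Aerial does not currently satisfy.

1. insurance policy review 158 days ago vs limit 180 → met
2. condition 'flies over people' holds; aviation liability coverage $550,000 ≥ $500,000 → met
3. flight-log audit 34 days ago vs limit 30 → not met
4. Part 107 recurrent training 451 days ago vs limit 730 → met
5. condition 'flies beyond visual line of sight' holds; operations manual present → met
6. hull coverage $10,000 ≥ $5,000 → met
7. waiver documentation absent → not met
8. certificated remote pilots 0 < 2 → not met
9. airframe inspection 161 days ago vs limit 180 → met
10. reportable incidents in the past year 1 > 0 → not met
11. remote pilot certificate present → met
12. pre-flight checklist present → met
Not met: 3, 7, 8, 10

3, 7, 8, 10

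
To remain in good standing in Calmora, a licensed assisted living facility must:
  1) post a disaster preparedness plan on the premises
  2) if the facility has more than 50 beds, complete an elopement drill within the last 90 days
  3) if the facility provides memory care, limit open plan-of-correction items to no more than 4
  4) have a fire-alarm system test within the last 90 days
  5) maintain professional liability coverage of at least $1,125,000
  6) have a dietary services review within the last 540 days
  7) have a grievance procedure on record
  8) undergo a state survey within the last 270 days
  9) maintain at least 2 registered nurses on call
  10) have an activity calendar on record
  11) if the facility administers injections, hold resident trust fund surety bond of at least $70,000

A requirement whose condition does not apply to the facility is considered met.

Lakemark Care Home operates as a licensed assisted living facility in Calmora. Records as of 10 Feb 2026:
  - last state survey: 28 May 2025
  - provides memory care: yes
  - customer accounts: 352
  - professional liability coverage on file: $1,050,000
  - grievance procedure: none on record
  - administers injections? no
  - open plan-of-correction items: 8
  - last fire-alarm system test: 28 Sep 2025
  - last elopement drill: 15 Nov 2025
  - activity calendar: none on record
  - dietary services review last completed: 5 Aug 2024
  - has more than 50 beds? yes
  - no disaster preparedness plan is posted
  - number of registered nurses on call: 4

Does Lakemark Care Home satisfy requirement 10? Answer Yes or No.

No

10. activity calendar absent → not met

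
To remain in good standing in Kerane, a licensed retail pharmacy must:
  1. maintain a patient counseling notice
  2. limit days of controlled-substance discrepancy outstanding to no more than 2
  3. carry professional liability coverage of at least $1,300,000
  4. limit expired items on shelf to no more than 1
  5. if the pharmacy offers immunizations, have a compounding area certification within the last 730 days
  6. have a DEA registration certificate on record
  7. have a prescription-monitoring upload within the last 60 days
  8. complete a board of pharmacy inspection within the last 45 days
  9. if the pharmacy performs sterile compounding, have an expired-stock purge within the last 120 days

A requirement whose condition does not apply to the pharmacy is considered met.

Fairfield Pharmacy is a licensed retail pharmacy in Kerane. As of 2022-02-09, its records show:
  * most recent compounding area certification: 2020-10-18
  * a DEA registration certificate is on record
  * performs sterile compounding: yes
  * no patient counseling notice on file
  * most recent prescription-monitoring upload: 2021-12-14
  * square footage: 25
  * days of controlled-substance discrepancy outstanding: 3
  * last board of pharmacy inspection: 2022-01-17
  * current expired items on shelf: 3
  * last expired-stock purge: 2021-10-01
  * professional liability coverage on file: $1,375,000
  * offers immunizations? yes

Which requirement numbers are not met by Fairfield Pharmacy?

1. patient counseling notice absent → not met
2. days of controlled-substance discrepancy outstanding 3 > 2 → not met
3. professional liability coverage $1,375,000 ≥ $1,300,000 → met
4. expired items on shelf 3 > 1 → not met
5. condition 'offers immunizations' holds; compounding area certification 479 days ago vs limit 730 → met
6. DEA registration certificate present → met
7. prescription-monitoring upload 57 days ago vs limit 60 → met
8. board of pharmacy inspection 23 days ago vs limit 45 → met
9. condition 'performs sterile compounding' holds; expired-stock purge 131 days ago vs limit 120 → not met
Not met: 1, 2, 4, 9

1, 2, 4, 9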